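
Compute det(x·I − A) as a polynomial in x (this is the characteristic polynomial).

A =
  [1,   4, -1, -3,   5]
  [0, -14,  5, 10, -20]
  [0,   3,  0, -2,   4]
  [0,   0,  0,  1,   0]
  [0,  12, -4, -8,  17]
x^5 - 5*x^4 + 10*x^3 - 10*x^2 + 5*x - 1

Expanding det(x·I − A) (e.g. by cofactor expansion or by noting that A is similar to its Jordan form J, which has the same characteristic polynomial as A) gives
  χ_A(x) = x^5 - 5*x^4 + 10*x^3 - 10*x^2 + 5*x - 1
which factors as (x - 1)^5. The eigenvalues (with algebraic multiplicities) are λ = 1 with multiplicity 5.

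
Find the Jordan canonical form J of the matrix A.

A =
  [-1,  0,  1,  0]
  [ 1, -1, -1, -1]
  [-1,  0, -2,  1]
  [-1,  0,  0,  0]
J_3(-1) ⊕ J_1(-1)

The characteristic polynomial is
  det(x·I − A) = x^4 + 4*x^3 + 6*x^2 + 4*x + 1 = (x + 1)^4

Eigenvalues and multiplicities (the geometric multiplicity of λ is n − rank(A − λI), which equals the number of Jordan blocks for λ):
  λ = -1: algebraic multiplicity = 4, geometric multiplicity = 2

Determining the block sizes for each eigenvalue:
  λ = -1: with am = 4 and gm = 2, the partition is not yet determined (e.g. several partitions of 4 into 2 parts exist). Let N = A − (-1)·I. Computing rank(N^1) = 2, rank(N^2) = 1, rank(N^3) = 0; the number of blocks of size ≥ j is rank(N^{j−1}) − rank(N^j), giving [2, 1, 1]. So we have 1 block(s) of size 3, 1 block(s) of size 1 → block sizes [3, 1]

Assembling the blocks gives a Jordan form
J =
  [-1,  1,  0,  0]
  [ 0, -1,  1,  0]
  [ 0,  0, -1,  0]
  [ 0,  0,  0, -1]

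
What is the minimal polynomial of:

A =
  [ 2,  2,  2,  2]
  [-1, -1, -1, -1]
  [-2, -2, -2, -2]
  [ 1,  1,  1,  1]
x^2

The characteristic polynomial is χ_A(x) = x^4, so the eigenvalues are known. The minimal polynomial is
  m_A(x) = Π_λ (x − λ)^{k_λ}
where k_λ is the size of the *largest* Jordan block for λ (equivalently, the smallest k with (A − λI)^k v = 0 for every generalised eigenvector v of λ).

  λ = 0: largest Jordan block has size 2, contributing (x − 0)^2

So m_A(x) = x^2 = x^2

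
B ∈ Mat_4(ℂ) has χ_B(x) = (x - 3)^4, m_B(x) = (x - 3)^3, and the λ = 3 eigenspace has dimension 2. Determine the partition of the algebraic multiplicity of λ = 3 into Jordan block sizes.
Block sizes for λ = 3: [3, 1]

Step 1 — from the characteristic polynomial, algebraic multiplicity of λ = 3 is 4. From dim ker(B − (3)·I) = 2, there are exactly 2 Jordan blocks for λ = 3.
Step 2 — from the minimal polynomial, the factor (x − 3)^3 tells us the largest block for λ = 3 has size 3.
Step 3 — with total size 4, 2 blocks, and largest block 3, the block sizes (in nonincreasing order) are [3, 1].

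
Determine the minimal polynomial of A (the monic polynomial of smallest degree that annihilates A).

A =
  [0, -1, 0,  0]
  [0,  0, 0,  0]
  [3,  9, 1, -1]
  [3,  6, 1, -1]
x^2

The characteristic polynomial is χ_A(x) = x^4, so the eigenvalues are known. The minimal polynomial is
  m_A(x) = Π_λ (x − λ)^{k_λ}
where k_λ is the size of the *largest* Jordan block for λ (equivalently, the smallest k with (A − λI)^k v = 0 for every generalised eigenvector v of λ).

  λ = 0: largest Jordan block has size 2, contributing (x − 0)^2

So m_A(x) = x^2 = x^2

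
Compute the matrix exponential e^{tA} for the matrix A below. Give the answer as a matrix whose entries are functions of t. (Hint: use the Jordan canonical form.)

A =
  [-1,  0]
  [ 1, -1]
e^{tA} =
  [exp(-t), 0]
  [t*exp(-t), exp(-t)]

Strategy: write A = P · J · P⁻¹ where J is a Jordan canonical form, so e^{tA} = P · e^{tJ} · P⁻¹, and e^{tJ} can be computed block-by-block.

A has Jordan form
J =
  [-1,  1]
  [ 0, -1]
(up to reordering of blocks).

Per-block formulas:
  For a 2×2 Jordan block J_2(-1): exp(t · J_2(-1)) = e^(-1t)·(I + t·N), where N is the 2×2 nilpotent shift.

After assembling e^{tJ} and conjugating by P, we get:

e^{tA} =
  [exp(-t), 0]
  [t*exp(-t), exp(-t)]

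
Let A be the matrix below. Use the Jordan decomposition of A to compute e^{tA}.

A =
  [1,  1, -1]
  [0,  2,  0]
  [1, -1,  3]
e^{tA} =
  [-t*exp(2*t) + exp(2*t), t*exp(2*t), -t*exp(2*t)]
  [0, exp(2*t), 0]
  [t*exp(2*t), -t*exp(2*t), t*exp(2*t) + exp(2*t)]

Strategy: write A = P · J · P⁻¹ where J is a Jordan canonical form, so e^{tA} = P · e^{tJ} · P⁻¹, and e^{tJ} can be computed block-by-block.

A has Jordan form
J =
  [2, 1, 0]
  [0, 2, 0]
  [0, 0, 2]
(up to reordering of blocks).

Per-block formulas:
  For a 1×1 block at λ = 2: exp(t · [2]) = [e^(2t)].
  For a 2×2 Jordan block J_2(2): exp(t · J_2(2)) = e^(2t)·(I + t·N), where N is the 2×2 nilpotent shift.

After assembling e^{tJ} and conjugating by P, we get:

e^{tA} =
  [-t*exp(2*t) + exp(2*t), t*exp(2*t), -t*exp(2*t)]
  [0, exp(2*t), 0]
  [t*exp(2*t), -t*exp(2*t), t*exp(2*t) + exp(2*t)]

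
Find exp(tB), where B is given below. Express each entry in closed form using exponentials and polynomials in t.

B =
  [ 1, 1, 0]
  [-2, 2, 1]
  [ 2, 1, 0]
e^{tB} =
  [-t^2*exp(t) + exp(t), t^2*exp(t)/2 + t*exp(t), t^2*exp(t)/2]
  [-2*t*exp(t), t*exp(t) + exp(t), t*exp(t)]
  [-2*t^2*exp(t) + 2*t*exp(t), t^2*exp(t) + t*exp(t), t^2*exp(t) - t*exp(t) + exp(t)]

Strategy: write B = P · J · P⁻¹ where J is a Jordan canonical form, so e^{tB} = P · e^{tJ} · P⁻¹, and e^{tJ} can be computed block-by-block.

B has Jordan form
J =
  [1, 1, 0]
  [0, 1, 1]
  [0, 0, 1]
(up to reordering of blocks).

Per-block formulas:
  For a 3×3 Jordan block J_3(1): exp(t · J_3(1)) = e^(1t)·(I + t·N + (t^2/2)·N^2), where N is the 3×3 nilpotent shift.

After assembling e^{tJ} and conjugating by P, we get:

e^{tB} =
  [-t^2*exp(t) + exp(t), t^2*exp(t)/2 + t*exp(t), t^2*exp(t)/2]
  [-2*t*exp(t), t*exp(t) + exp(t), t*exp(t)]
  [-2*t^2*exp(t) + 2*t*exp(t), t^2*exp(t) + t*exp(t), t^2*exp(t) - t*exp(t) + exp(t)]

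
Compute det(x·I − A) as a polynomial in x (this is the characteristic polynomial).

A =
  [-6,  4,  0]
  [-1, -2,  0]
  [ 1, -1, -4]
x^3 + 12*x^2 + 48*x + 64

Expanding det(x·I − A) (e.g. by cofactor expansion or by noting that A is similar to its Jordan form J, which has the same characteristic polynomial as A) gives
  χ_A(x) = x^3 + 12*x^2 + 48*x + 64
which factors as (x + 4)^3. The eigenvalues (with algebraic multiplicities) are λ = -4 with multiplicity 3.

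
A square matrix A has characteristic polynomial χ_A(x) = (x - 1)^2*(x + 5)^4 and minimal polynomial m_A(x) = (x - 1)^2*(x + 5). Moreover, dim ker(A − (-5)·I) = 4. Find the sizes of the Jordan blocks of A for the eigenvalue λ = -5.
Block sizes for λ = -5: [1, 1, 1, 1]

Step 1 — from the characteristic polynomial, algebraic multiplicity of λ = -5 is 4. From dim ker(A − (-5)·I) = 4, there are exactly 4 Jordan blocks for λ = -5.
Step 2 — from the minimal polynomial, the factor (x + 5) tells us the largest block for λ = -5 has size 1.
Step 3 — with total size 4, 4 blocks, and largest block 1, the block sizes (in nonincreasing order) are [1, 1, 1, 1].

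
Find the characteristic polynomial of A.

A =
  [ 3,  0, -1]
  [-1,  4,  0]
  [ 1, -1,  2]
x^3 - 9*x^2 + 27*x - 27

Expanding det(x·I − A) (e.g. by cofactor expansion or by noting that A is similar to its Jordan form J, which has the same characteristic polynomial as A) gives
  χ_A(x) = x^3 - 9*x^2 + 27*x - 27
which factors as (x - 3)^3. The eigenvalues (with algebraic multiplicities) are λ = 3 with multiplicity 3.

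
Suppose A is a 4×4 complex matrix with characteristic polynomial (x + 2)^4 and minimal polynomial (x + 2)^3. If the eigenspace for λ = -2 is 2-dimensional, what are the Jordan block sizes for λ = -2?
Block sizes for λ = -2: [3, 1]

Step 1 — from the characteristic polynomial, algebraic multiplicity of λ = -2 is 4. From dim ker(A − (-2)·I) = 2, there are exactly 2 Jordan blocks for λ = -2.
Step 2 — from the minimal polynomial, the factor (x + 2)^3 tells us the largest block for λ = -2 has size 3.
Step 3 — with total size 4, 2 blocks, and largest block 3, the block sizes (in nonincreasing order) are [3, 1].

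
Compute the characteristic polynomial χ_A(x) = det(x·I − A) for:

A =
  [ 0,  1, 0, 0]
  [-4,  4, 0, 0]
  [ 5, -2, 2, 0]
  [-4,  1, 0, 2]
x^4 - 8*x^3 + 24*x^2 - 32*x + 16

Expanding det(x·I − A) (e.g. by cofactor expansion or by noting that A is similar to its Jordan form J, which has the same characteristic polynomial as A) gives
  χ_A(x) = x^4 - 8*x^3 + 24*x^2 - 32*x + 16
which factors as (x - 2)^4. The eigenvalues (with algebraic multiplicities) are λ = 2 with multiplicity 4.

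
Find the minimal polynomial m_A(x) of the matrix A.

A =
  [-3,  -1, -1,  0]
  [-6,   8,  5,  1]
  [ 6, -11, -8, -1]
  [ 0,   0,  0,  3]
x^4 - 18*x^2 + 81

The characteristic polynomial is χ_A(x) = (x - 3)^2*(x + 3)^2, so the eigenvalues are known. The minimal polynomial is
  m_A(x) = Π_λ (x − λ)^{k_λ}
where k_λ is the size of the *largest* Jordan block for λ (equivalently, the smallest k with (A − λI)^k v = 0 for every generalised eigenvector v of λ).

  λ = -3: largest Jordan block has size 2, contributing (x + 3)^2
  λ = 3: largest Jordan block has size 2, contributing (x − 3)^2

So m_A(x) = (x - 3)^2*(x + 3)^2 = x^4 - 18*x^2 + 81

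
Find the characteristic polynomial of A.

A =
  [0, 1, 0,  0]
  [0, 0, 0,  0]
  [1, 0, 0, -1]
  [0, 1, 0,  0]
x^4

Expanding det(x·I − A) (e.g. by cofactor expansion or by noting that A is similar to its Jordan form J, which has the same characteristic polynomial as A) gives
  χ_A(x) = x^4
which factors as x^4. The eigenvalues (with algebraic multiplicities) are λ = 0 with multiplicity 4.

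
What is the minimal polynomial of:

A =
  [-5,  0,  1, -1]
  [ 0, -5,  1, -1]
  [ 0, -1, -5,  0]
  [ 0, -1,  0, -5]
x^3 + 15*x^2 + 75*x + 125

The characteristic polynomial is χ_A(x) = (x + 5)^4, so the eigenvalues are known. The minimal polynomial is
  m_A(x) = Π_λ (x − λ)^{k_λ}
where k_λ is the size of the *largest* Jordan block for λ (equivalently, the smallest k with (A − λI)^k v = 0 for every generalised eigenvector v of λ).

  λ = -5: largest Jordan block has size 3, contributing (x + 5)^3

So m_A(x) = (x + 5)^3 = x^3 + 15*x^2 + 75*x + 125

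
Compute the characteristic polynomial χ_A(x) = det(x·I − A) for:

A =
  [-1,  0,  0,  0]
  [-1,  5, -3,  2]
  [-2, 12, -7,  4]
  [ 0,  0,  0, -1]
x^4 + 4*x^3 + 6*x^2 + 4*x + 1

Expanding det(x·I − A) (e.g. by cofactor expansion or by noting that A is similar to its Jordan form J, which has the same characteristic polynomial as A) gives
  χ_A(x) = x^4 + 4*x^3 + 6*x^2 + 4*x + 1
which factors as (x + 1)^4. The eigenvalues (with algebraic multiplicities) are λ = -1 with multiplicity 4.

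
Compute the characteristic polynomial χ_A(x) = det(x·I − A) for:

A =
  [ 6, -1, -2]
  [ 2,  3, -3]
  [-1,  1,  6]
x^3 - 15*x^2 + 75*x - 125

Expanding det(x·I − A) (e.g. by cofactor expansion or by noting that A is similar to its Jordan form J, which has the same characteristic polynomial as A) gives
  χ_A(x) = x^3 - 15*x^2 + 75*x - 125
which factors as (x - 5)^3. The eigenvalues (with algebraic multiplicities) are λ = 5 with multiplicity 3.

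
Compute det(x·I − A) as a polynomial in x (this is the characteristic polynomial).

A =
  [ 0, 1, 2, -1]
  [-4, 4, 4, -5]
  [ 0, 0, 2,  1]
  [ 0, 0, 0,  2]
x^4 - 8*x^3 + 24*x^2 - 32*x + 16

Expanding det(x·I − A) (e.g. by cofactor expansion or by noting that A is similar to its Jordan form J, which has the same characteristic polynomial as A) gives
  χ_A(x) = x^4 - 8*x^3 + 24*x^2 - 32*x + 16
which factors as (x - 2)^4. The eigenvalues (with algebraic multiplicities) are λ = 2 with multiplicity 4.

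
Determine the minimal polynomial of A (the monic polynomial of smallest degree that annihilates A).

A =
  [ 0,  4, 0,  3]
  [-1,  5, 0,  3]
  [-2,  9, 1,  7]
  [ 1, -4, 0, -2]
x^2 - 2*x + 1

The characteristic polynomial is χ_A(x) = (x - 1)^4, so the eigenvalues are known. The minimal polynomial is
  m_A(x) = Π_λ (x − λ)^{k_λ}
where k_λ is the size of the *largest* Jordan block for λ (equivalently, the smallest k with (A − λI)^k v = 0 for every generalised eigenvector v of λ).

  λ = 1: largest Jordan block has size 2, contributing (x − 1)^2

So m_A(x) = (x - 1)^2 = x^2 - 2*x + 1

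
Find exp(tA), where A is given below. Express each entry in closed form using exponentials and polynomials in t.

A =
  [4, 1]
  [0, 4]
e^{tA} =
  [exp(4*t), t*exp(4*t)]
  [0, exp(4*t)]

Strategy: write A = P · J · P⁻¹ where J is a Jordan canonical form, so e^{tA} = P · e^{tJ} · P⁻¹, and e^{tJ} can be computed block-by-block.

A has Jordan form
J =
  [4, 1]
  [0, 4]
(up to reordering of blocks).

Per-block formulas:
  For a 2×2 Jordan block J_2(4): exp(t · J_2(4)) = e^(4t)·(I + t·N), where N is the 2×2 nilpotent shift.

After assembling e^{tJ} and conjugating by P, we get:

e^{tA} =
  [exp(4*t), t*exp(4*t)]
  [0, exp(4*t)]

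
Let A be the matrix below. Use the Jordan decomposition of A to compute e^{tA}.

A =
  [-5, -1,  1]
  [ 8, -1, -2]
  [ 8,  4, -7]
e^{tA} =
  [exp(-5*t), -t*exp(-5*t), t*exp(-5*t)]
  [4*exp(-3*t) - 4*exp(-5*t), 4*t*exp(-5*t) + exp(-5*t), -4*t*exp(-5*t) + exp(-3*t) - exp(-5*t)]
  [4*exp(-3*t) - 4*exp(-5*t), 4*t*exp(-5*t), -4*t*exp(-5*t) + exp(-3*t)]

Strategy: write A = P · J · P⁻¹ where J is a Jordan canonical form, so e^{tA} = P · e^{tJ} · P⁻¹, and e^{tJ} can be computed block-by-block.

A has Jordan form
J =
  [-5,  1,  0]
  [ 0, -5,  0]
  [ 0,  0, -3]
(up to reordering of blocks).

Per-block formulas:
  For a 1×1 block at λ = -3: exp(t · [-3]) = [e^(-3t)].
  For a 2×2 Jordan block J_2(-5): exp(t · J_2(-5)) = e^(-5t)·(I + t·N), where N is the 2×2 nilpotent shift.

After assembling e^{tJ} and conjugating by P, we get:

e^{tA} =
  [exp(-5*t), -t*exp(-5*t), t*exp(-5*t)]
  [4*exp(-3*t) - 4*exp(-5*t), 4*t*exp(-5*t) + exp(-5*t), -4*t*exp(-5*t) + exp(-3*t) - exp(-5*t)]
  [4*exp(-3*t) - 4*exp(-5*t), 4*t*exp(-5*t), -4*t*exp(-5*t) + exp(-3*t)]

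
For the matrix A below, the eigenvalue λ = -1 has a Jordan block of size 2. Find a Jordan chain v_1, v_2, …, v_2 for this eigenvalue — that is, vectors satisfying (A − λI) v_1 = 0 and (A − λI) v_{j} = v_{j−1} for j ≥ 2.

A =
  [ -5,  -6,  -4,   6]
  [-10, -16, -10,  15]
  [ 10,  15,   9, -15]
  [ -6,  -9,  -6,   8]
A Jordan chain for λ = -1 of length 2:
v_1 = (-4, -10, 10, -6)ᵀ
v_2 = (1, 0, 0, 0)ᵀ

Let N = A − (-1)·I. We want v_2 with N^2 v_2 = 0 but N^1 v_2 ≠ 0; then v_{j-1} := N · v_j for j = 2, …, 2.

Pick v_2 = (1, 0, 0, 0)ᵀ.
Then v_1 = N · v_2 = (-4, -10, 10, -6)ᵀ.

Sanity check: (A − (-1)·I) v_1 = (0, 0, 0, 0)ᵀ = 0. ✓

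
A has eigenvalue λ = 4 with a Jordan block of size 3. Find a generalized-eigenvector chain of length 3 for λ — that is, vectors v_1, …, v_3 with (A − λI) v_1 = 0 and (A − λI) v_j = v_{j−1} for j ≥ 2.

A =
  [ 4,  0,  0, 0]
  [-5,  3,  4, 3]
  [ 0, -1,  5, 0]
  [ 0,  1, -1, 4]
A Jordan chain for λ = 4 of length 3:
v_1 = (0, 5, 5, -5)ᵀ
v_2 = (0, -5, 0, 0)ᵀ
v_3 = (1, 0, 0, 0)ᵀ

Let N = A − (4)·I. We want v_3 with N^3 v_3 = 0 but N^2 v_3 ≠ 0; then v_{j-1} := N · v_j for j = 3, …, 2.

Pick v_3 = (1, 0, 0, 0)ᵀ.
Then v_2 = N · v_3 = (0, -5, 0, 0)ᵀ.
Then v_1 = N · v_2 = (0, 5, 5, -5)ᵀ.

Sanity check: (A − (4)·I) v_1 = (0, 0, 0, 0)ᵀ = 0. ✓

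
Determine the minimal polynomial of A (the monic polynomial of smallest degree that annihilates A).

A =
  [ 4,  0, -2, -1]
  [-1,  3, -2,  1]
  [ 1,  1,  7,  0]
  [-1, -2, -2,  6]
x^2 - 10*x + 25

The characteristic polynomial is χ_A(x) = (x - 5)^4, so the eigenvalues are known. The minimal polynomial is
  m_A(x) = Π_λ (x − λ)^{k_λ}
where k_λ is the size of the *largest* Jordan block for λ (equivalently, the smallest k with (A − λI)^k v = 0 for every generalised eigenvector v of λ).

  λ = 5: largest Jordan block has size 2, contributing (x − 5)^2

So m_A(x) = (x - 5)^2 = x^2 - 10*x + 25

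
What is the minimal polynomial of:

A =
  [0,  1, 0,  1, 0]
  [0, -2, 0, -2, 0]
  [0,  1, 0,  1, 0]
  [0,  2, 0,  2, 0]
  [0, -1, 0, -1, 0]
x^2

The characteristic polynomial is χ_A(x) = x^5, so the eigenvalues are known. The minimal polynomial is
  m_A(x) = Π_λ (x − λ)^{k_λ}
where k_λ is the size of the *largest* Jordan block for λ (equivalently, the smallest k with (A − λI)^k v = 0 for every generalised eigenvector v of λ).

  λ = 0: largest Jordan block has size 2, contributing (x − 0)^2

So m_A(x) = x^2 = x^2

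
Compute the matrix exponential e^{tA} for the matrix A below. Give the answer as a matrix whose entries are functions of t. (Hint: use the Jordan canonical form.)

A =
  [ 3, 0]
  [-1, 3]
e^{tA} =
  [exp(3*t), 0]
  [-t*exp(3*t), exp(3*t)]

Strategy: write A = P · J · P⁻¹ where J is a Jordan canonical form, so e^{tA} = P · e^{tJ} · P⁻¹, and e^{tJ} can be computed block-by-block.

A has Jordan form
J =
  [3, 1]
  [0, 3]
(up to reordering of blocks).

Per-block formulas:
  For a 2×2 Jordan block J_2(3): exp(t · J_2(3)) = e^(3t)·(I + t·N), where N is the 2×2 nilpotent shift.

After assembling e^{tJ} and conjugating by P, we get:

e^{tA} =
  [exp(3*t), 0]
  [-t*exp(3*t), exp(3*t)]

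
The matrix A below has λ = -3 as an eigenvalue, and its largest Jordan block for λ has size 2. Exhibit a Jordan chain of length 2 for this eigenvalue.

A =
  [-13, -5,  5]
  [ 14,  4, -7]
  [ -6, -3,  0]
A Jordan chain for λ = -3 of length 2:
v_1 = (-10, 14, -6)ᵀ
v_2 = (1, 0, 0)ᵀ

Let N = A − (-3)·I. We want v_2 with N^2 v_2 = 0 but N^1 v_2 ≠ 0; then v_{j-1} := N · v_j for j = 2, …, 2.

Pick v_2 = (1, 0, 0)ᵀ.
Then v_1 = N · v_2 = (-10, 14, -6)ᵀ.

Sanity check: (A − (-3)·I) v_1 = (0, 0, 0)ᵀ = 0. ✓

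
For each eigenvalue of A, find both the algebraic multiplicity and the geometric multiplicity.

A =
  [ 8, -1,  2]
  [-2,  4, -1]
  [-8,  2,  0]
λ = 4: alg = 3, geom = 1

Step 1 — factor the characteristic polynomial to read off the algebraic multiplicities:
  χ_A(x) = (x - 4)^3

Step 2 — compute geometric multiplicities via the rank-nullity identity g(λ) = n − rank(A − λI):
  rank(A − (4)·I) = 2, so dim ker(A − (4)·I) = n − 2 = 1

Summary:
  λ = 4: algebraic multiplicity = 3, geometric multiplicity = 1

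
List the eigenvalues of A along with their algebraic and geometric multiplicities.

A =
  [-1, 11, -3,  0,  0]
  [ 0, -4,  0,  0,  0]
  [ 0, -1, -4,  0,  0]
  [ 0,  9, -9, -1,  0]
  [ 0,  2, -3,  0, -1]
λ = -4: alg = 2, geom = 1; λ = -1: alg = 3, geom = 3

Step 1 — factor the characteristic polynomial to read off the algebraic multiplicities:
  χ_A(x) = (x + 1)^3*(x + 4)^2

Step 2 — compute geometric multiplicities via the rank-nullity identity g(λ) = n − rank(A − λI):
  rank(A − (-4)·I) = 4, so dim ker(A − (-4)·I) = n − 4 = 1
  rank(A − (-1)·I) = 2, so dim ker(A − (-1)·I) = n − 2 = 3

Summary:
  λ = -4: algebraic multiplicity = 2, geometric multiplicity = 1
  λ = -1: algebraic multiplicity = 3, geometric multiplicity = 3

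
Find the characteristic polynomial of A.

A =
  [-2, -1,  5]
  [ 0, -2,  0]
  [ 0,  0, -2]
x^3 + 6*x^2 + 12*x + 8

Expanding det(x·I − A) (e.g. by cofactor expansion or by noting that A is similar to its Jordan form J, which has the same characteristic polynomial as A) gives
  χ_A(x) = x^3 + 6*x^2 + 12*x + 8
which factors as (x + 2)^3. The eigenvalues (with algebraic multiplicities) are λ = -2 with multiplicity 3.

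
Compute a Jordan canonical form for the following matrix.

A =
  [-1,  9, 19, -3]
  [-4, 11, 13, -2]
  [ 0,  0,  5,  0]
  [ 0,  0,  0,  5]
J_3(5) ⊕ J_1(5)

The characteristic polynomial is
  det(x·I − A) = x^4 - 20*x^3 + 150*x^2 - 500*x + 625 = (x - 5)^4

Eigenvalues and multiplicities (the geometric multiplicity of λ is n − rank(A − λI), which equals the number of Jordan blocks for λ):
  λ = 5: algebraic multiplicity = 4, geometric multiplicity = 2

Determining the block sizes for each eigenvalue:
  λ = 5: with am = 4 and gm = 2, the partition is not yet determined (e.g. several partitions of 4 into 2 parts exist). Let N = A − (5)·I. Computing rank(N^1) = 2, rank(N^2) = 1, rank(N^3) = 0; the number of blocks of size ≥ j is rank(N^{j−1}) − rank(N^j), giving [2, 1, 1]. So we have 1 block(s) of size 3, 1 block(s) of size 1 → block sizes [3, 1]

Assembling the blocks gives a Jordan form
J =
  [5, 1, 0, 0]
  [0, 5, 1, 0]
  [0, 0, 5, 0]
  [0, 0, 0, 5]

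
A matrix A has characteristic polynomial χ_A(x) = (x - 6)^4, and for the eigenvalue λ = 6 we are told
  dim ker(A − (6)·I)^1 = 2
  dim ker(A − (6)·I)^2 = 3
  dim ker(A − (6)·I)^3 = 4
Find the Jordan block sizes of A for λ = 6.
Block sizes for λ = 6: [3, 1]

From the dimensions of kernels of powers, the number of Jordan blocks of size at least j is d_j − d_{j−1} where d_j = dim ker(N^j) (with d_0 = 0). Computing the differences gives [2, 1, 1].
The number of blocks of size exactly k is (#blocks of size ≥ k) − (#blocks of size ≥ k + 1), so the partition is: 1 block(s) of size 1, 1 block(s) of size 3.
In nonincreasing order the block sizes are [3, 1].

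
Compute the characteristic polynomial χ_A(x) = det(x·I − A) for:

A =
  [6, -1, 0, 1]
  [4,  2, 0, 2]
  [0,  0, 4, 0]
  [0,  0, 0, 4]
x^4 - 16*x^3 + 96*x^2 - 256*x + 256

Expanding det(x·I − A) (e.g. by cofactor expansion or by noting that A is similar to its Jordan form J, which has the same characteristic polynomial as A) gives
  χ_A(x) = x^4 - 16*x^3 + 96*x^2 - 256*x + 256
which factors as (x - 4)^4. The eigenvalues (with algebraic multiplicities) are λ = 4 with multiplicity 4.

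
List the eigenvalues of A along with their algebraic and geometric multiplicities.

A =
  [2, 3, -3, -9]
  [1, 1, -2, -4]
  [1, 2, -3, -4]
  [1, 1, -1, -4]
λ = -1: alg = 4, geom = 2

Step 1 — factor the characteristic polynomial to read off the algebraic multiplicities:
  χ_A(x) = (x + 1)^4

Step 2 — compute geometric multiplicities via the rank-nullity identity g(λ) = n − rank(A − λI):
  rank(A − (-1)·I) = 2, so dim ker(A − (-1)·I) = n − 2 = 2

Summary:
  λ = -1: algebraic multiplicity = 4, geometric multiplicity = 2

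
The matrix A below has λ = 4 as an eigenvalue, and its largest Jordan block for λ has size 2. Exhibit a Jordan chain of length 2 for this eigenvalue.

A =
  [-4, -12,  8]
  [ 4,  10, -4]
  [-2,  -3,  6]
A Jordan chain for λ = 4 of length 2:
v_1 = (-8, 4, -2)ᵀ
v_2 = (1, 0, 0)ᵀ

Let N = A − (4)·I. We want v_2 with N^2 v_2 = 0 but N^1 v_2 ≠ 0; then v_{j-1} := N · v_j for j = 2, …, 2.

Pick v_2 = (1, 0, 0)ᵀ.
Then v_1 = N · v_2 = (-8, 4, -2)ᵀ.

Sanity check: (A − (4)·I) v_1 = (0, 0, 0)ᵀ = 0. ✓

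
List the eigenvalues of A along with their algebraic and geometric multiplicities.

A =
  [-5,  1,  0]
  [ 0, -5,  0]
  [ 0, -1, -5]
λ = -5: alg = 3, geom = 2

Step 1 — factor the characteristic polynomial to read off the algebraic multiplicities:
  χ_A(x) = (x + 5)^3

Step 2 — compute geometric multiplicities via the rank-nullity identity g(λ) = n − rank(A − λI):
  rank(A − (-5)·I) = 1, so dim ker(A − (-5)·I) = n − 1 = 2

Summary:
  λ = -5: algebraic multiplicity = 3, geometric multiplicity = 2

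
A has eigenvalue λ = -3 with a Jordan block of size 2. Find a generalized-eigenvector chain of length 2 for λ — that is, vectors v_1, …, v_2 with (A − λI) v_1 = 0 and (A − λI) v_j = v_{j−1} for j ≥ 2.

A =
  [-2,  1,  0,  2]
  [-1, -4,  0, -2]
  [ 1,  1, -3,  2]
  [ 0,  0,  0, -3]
A Jordan chain for λ = -3 of length 2:
v_1 = (1, -1, 1, 0)ᵀ
v_2 = (1, 0, 0, 0)ᵀ

Let N = A − (-3)·I. We want v_2 with N^2 v_2 = 0 but N^1 v_2 ≠ 0; then v_{j-1} := N · v_j for j = 2, …, 2.

Pick v_2 = (1, 0, 0, 0)ᵀ.
Then v_1 = N · v_2 = (1, -1, 1, 0)ᵀ.

Sanity check: (A − (-3)·I) v_1 = (0, 0, 0, 0)ᵀ = 0. ✓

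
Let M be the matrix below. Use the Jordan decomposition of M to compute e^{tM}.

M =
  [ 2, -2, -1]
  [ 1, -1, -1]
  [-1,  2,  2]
e^{tM} =
  [t*exp(t) + exp(t), -2*t*exp(t), -t*exp(t)]
  [t*exp(t), -2*t*exp(t) + exp(t), -t*exp(t)]
  [-t*exp(t), 2*t*exp(t), t*exp(t) + exp(t)]

Strategy: write M = P · J · P⁻¹ where J is a Jordan canonical form, so e^{tM} = P · e^{tJ} · P⁻¹, and e^{tJ} can be computed block-by-block.

M has Jordan form
J =
  [1, 1, 0]
  [0, 1, 0]
  [0, 0, 1]
(up to reordering of blocks).

Per-block formulas:
  For a 1×1 block at λ = 1: exp(t · [1]) = [e^(1t)].
  For a 2×2 Jordan block J_2(1): exp(t · J_2(1)) = e^(1t)·(I + t·N), where N is the 2×2 nilpotent shift.

After assembling e^{tJ} and conjugating by P, we get:

e^{tM} =
  [t*exp(t) + exp(t), -2*t*exp(t), -t*exp(t)]
  [t*exp(t), -2*t*exp(t) + exp(t), -t*exp(t)]
  [-t*exp(t), 2*t*exp(t), t*exp(t) + exp(t)]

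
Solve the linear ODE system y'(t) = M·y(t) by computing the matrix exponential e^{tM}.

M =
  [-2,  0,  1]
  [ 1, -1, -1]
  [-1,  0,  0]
e^{tM} =
  [-t*exp(-t) + exp(-t), 0, t*exp(-t)]
  [t*exp(-t), exp(-t), -t*exp(-t)]
  [-t*exp(-t), 0, t*exp(-t) + exp(-t)]

Strategy: write M = P · J · P⁻¹ where J is a Jordan canonical form, so e^{tM} = P · e^{tJ} · P⁻¹, and e^{tJ} can be computed block-by-block.

M has Jordan form
J =
  [-1,  1,  0]
  [ 0, -1,  0]
  [ 0,  0, -1]
(up to reordering of blocks).

Per-block formulas:
  For a 2×2 Jordan block J_2(-1): exp(t · J_2(-1)) = e^(-1t)·(I + t·N), where N is the 2×2 nilpotent shift.
  For a 1×1 block at λ = -1: exp(t · [-1]) = [e^(-1t)].

After assembling e^{tJ} and conjugating by P, we get:

e^{tM} =
  [-t*exp(-t) + exp(-t), 0, t*exp(-t)]
  [t*exp(-t), exp(-t), -t*exp(-t)]
  [-t*exp(-t), 0, t*exp(-t) + exp(-t)]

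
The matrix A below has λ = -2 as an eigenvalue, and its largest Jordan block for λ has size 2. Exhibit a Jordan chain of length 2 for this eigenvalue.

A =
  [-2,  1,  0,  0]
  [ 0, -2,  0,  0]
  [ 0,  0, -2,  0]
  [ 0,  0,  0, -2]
A Jordan chain for λ = -2 of length 2:
v_1 = (1, 0, 0, 0)ᵀ
v_2 = (0, 1, 0, 0)ᵀ

Let N = A − (-2)·I. We want v_2 with N^2 v_2 = 0 but N^1 v_2 ≠ 0; then v_{j-1} := N · v_j for j = 2, …, 2.

Pick v_2 = (0, 1, 0, 0)ᵀ.
Then v_1 = N · v_2 = (1, 0, 0, 0)ᵀ.

Sanity check: (A − (-2)·I) v_1 = (0, 0, 0, 0)ᵀ = 0. ✓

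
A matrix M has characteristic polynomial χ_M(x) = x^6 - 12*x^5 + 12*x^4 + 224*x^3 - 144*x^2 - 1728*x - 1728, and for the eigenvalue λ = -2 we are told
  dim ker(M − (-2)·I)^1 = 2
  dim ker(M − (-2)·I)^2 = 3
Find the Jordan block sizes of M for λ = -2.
Block sizes for λ = -2: [2, 1]

From the dimensions of kernels of powers, the number of Jordan blocks of size at least j is d_j − d_{j−1} where d_j = dim ker(N^j) (with d_0 = 0). Computing the differences gives [2, 1].
The number of blocks of size exactly k is (#blocks of size ≥ k) − (#blocks of size ≥ k + 1), so the partition is: 1 block(s) of size 1, 1 block(s) of size 2.
In nonincreasing order the block sizes are [2, 1].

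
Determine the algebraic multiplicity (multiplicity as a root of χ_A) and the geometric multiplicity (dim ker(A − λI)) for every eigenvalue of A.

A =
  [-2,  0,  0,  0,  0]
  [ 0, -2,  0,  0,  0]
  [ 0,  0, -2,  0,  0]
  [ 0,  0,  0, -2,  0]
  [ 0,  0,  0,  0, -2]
λ = -2: alg = 5, geom = 5

Step 1 — factor the characteristic polynomial to read off the algebraic multiplicities:
  χ_A(x) = (x + 2)^5

Step 2 — compute geometric multiplicities via the rank-nullity identity g(λ) = n − rank(A − λI):
  rank(A − (-2)·I) = 0, so dim ker(A − (-2)·I) = n − 0 = 5

Summary:
  λ = -2: algebraic multiplicity = 5, geometric multiplicity = 5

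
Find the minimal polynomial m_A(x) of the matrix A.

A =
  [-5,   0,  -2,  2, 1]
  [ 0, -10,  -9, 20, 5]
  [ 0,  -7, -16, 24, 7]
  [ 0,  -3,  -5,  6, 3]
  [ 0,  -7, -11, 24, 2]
x^4 + 18*x^3 + 121*x^2 + 360*x + 400

The characteristic polynomial is χ_A(x) = (x + 4)^2*(x + 5)^3, so the eigenvalues are known. The minimal polynomial is
  m_A(x) = Π_λ (x − λ)^{k_λ}
where k_λ is the size of the *largest* Jordan block for λ (equivalently, the smallest k with (A − λI)^k v = 0 for every generalised eigenvector v of λ).

  λ = -5: largest Jordan block has size 2, contributing (x + 5)^2
  λ = -4: largest Jordan block has size 2, contributing (x + 4)^2

So m_A(x) = (x + 4)^2*(x + 5)^2 = x^4 + 18*x^3 + 121*x^2 + 360*x + 400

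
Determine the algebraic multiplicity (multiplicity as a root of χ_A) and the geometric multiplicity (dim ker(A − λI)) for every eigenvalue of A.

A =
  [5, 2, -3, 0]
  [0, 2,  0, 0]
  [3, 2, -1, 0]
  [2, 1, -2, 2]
λ = 2: alg = 4, geom = 2

Step 1 — factor the characteristic polynomial to read off the algebraic multiplicities:
  χ_A(x) = (x - 2)^4

Step 2 — compute geometric multiplicities via the rank-nullity identity g(λ) = n − rank(A − λI):
  rank(A − (2)·I) = 2, so dim ker(A − (2)·I) = n − 2 = 2

Summary:
  λ = 2: algebraic multiplicity = 4, geometric multiplicity = 2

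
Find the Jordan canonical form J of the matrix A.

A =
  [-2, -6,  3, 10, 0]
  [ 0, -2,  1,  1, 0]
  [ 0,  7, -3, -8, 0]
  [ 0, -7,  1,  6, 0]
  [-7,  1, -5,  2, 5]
J_3(-2) ⊕ J_1(5) ⊕ J_1(5)

The characteristic polynomial is
  det(x·I − A) = x^5 - 4*x^4 - 23*x^3 + 38*x^2 + 220*x + 200 = (x - 5)^2*(x + 2)^3

Eigenvalues and multiplicities (the geometric multiplicity of λ is n − rank(A − λI), which equals the number of Jordan blocks for λ):
  λ = -2: algebraic multiplicity = 3, geometric multiplicity = 1
  λ = 5: algebraic multiplicity = 2, geometric multiplicity = 2

Determining the block sizes for each eigenvalue:
  λ = -2: one block (gm = 1), so the single block has size am = 3 → block sizes [3]
  λ = 5: gm = am = 2, so every block has size 1 → block sizes [1, 1]

Assembling the blocks gives a Jordan form
J =
  [-2,  1,  0, 0, 0]
  [ 0, -2,  1, 0, 0]
  [ 0,  0, -2, 0, 0]
  [ 0,  0,  0, 5, 0]
  [ 0,  0,  0, 0, 5]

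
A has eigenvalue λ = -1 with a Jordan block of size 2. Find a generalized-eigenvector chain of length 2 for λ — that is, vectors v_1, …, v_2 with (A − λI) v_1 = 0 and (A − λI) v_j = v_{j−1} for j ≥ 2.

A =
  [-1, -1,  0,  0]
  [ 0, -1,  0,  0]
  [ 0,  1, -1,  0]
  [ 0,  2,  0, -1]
A Jordan chain for λ = -1 of length 2:
v_1 = (-1, 0, 1, 2)ᵀ
v_2 = (0, 1, 0, 0)ᵀ

Let N = A − (-1)·I. We want v_2 with N^2 v_2 = 0 but N^1 v_2 ≠ 0; then v_{j-1} := N · v_j for j = 2, …, 2.

Pick v_2 = (0, 1, 0, 0)ᵀ.
Then v_1 = N · v_2 = (-1, 0, 1, 2)ᵀ.

Sanity check: (A − (-1)·I) v_1 = (0, 0, 0, 0)ᵀ = 0. ✓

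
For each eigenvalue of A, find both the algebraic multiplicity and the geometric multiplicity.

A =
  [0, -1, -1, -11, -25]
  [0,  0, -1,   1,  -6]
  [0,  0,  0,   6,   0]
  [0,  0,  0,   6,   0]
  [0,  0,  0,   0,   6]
λ = 0: alg = 3, geom = 1; λ = 6: alg = 2, geom = 2

Step 1 — factor the characteristic polynomial to read off the algebraic multiplicities:
  χ_A(x) = x^3*(x - 6)^2

Step 2 — compute geometric multiplicities via the rank-nullity identity g(λ) = n − rank(A − λI):
  rank(A − (0)·I) = 4, so dim ker(A − (0)·I) = n − 4 = 1
  rank(A − (6)·I) = 3, so dim ker(A − (6)·I) = n − 3 = 2

Summary:
  λ = 0: algebraic multiplicity = 3, geometric multiplicity = 1
  λ = 6: algebraic multiplicity = 2, geometric multiplicity = 2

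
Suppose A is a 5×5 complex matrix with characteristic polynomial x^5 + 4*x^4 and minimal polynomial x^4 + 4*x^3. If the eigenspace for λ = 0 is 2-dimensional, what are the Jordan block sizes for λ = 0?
Block sizes for λ = 0: [3, 1]

Step 1 — from the characteristic polynomial, algebraic multiplicity of λ = 0 is 4. From dim ker(A − (0)·I) = 2, there are exactly 2 Jordan blocks for λ = 0.
Step 2 — from the minimal polynomial, the factor (x − 0)^3 tells us the largest block for λ = 0 has size 3.
Step 3 — with total size 4, 2 blocks, and largest block 3, the block sizes (in nonincreasing order) are [3, 1].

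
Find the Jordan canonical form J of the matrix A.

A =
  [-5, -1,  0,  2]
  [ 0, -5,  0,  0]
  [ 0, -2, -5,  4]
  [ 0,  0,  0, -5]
J_2(-5) ⊕ J_1(-5) ⊕ J_1(-5)

The characteristic polynomial is
  det(x·I − A) = x^4 + 20*x^3 + 150*x^2 + 500*x + 625 = (x + 5)^4

Eigenvalues and multiplicities (the geometric multiplicity of λ is n − rank(A − λI), which equals the number of Jordan blocks for λ):
  λ = -5: algebraic multiplicity = 4, geometric multiplicity = 3

Determining the block sizes for each eigenvalue:
  λ = -5: 3 blocks summing to 4 forces exactly one block of size 2 and the rest size 1 → block sizes [2, 1, 1]

Assembling the blocks gives a Jordan form
J =
  [-5,  1,  0,  0]
  [ 0, -5,  0,  0]
  [ 0,  0, -5,  0]
  [ 0,  0,  0, -5]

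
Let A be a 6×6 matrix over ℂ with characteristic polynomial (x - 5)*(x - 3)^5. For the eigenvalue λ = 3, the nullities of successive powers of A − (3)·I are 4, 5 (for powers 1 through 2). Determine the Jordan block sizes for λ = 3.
Block sizes for λ = 3: [2, 1, 1, 1]

From the dimensions of kernels of powers, the number of Jordan blocks of size at least j is d_j − d_{j−1} where d_j = dim ker(N^j) (with d_0 = 0). Computing the differences gives [4, 1].
The number of blocks of size exactly k is (#blocks of size ≥ k) − (#blocks of size ≥ k + 1), so the partition is: 3 block(s) of size 1, 1 block(s) of size 2.
In nonincreasing order the block sizes are [2, 1, 1, 1].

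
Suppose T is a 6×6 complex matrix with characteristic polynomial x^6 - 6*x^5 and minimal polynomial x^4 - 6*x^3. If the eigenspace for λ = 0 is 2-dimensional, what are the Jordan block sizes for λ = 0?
Block sizes for λ = 0: [3, 2]

Step 1 — from the characteristic polynomial, algebraic multiplicity of λ = 0 is 5. From dim ker(T − (0)·I) = 2, there are exactly 2 Jordan blocks for λ = 0.
Step 2 — from the minimal polynomial, the factor (x − 0)^3 tells us the largest block for λ = 0 has size 3.
Step 3 — with total size 5, 2 blocks, and largest block 3, the block sizes (in nonincreasing order) are [3, 2].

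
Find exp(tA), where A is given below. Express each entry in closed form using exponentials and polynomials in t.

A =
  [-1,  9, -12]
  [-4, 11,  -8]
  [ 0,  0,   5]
e^{tA} =
  [-6*t*exp(5*t) + exp(5*t), 9*t*exp(5*t), -12*t*exp(5*t)]
  [-4*t*exp(5*t), 6*t*exp(5*t) + exp(5*t), -8*t*exp(5*t)]
  [0, 0, exp(5*t)]

Strategy: write A = P · J · P⁻¹ where J is a Jordan canonical form, so e^{tA} = P · e^{tJ} · P⁻¹, and e^{tJ} can be computed block-by-block.

A has Jordan form
J =
  [5, 1, 0]
  [0, 5, 0]
  [0, 0, 5]
(up to reordering of blocks).

Per-block formulas:
  For a 1×1 block at λ = 5: exp(t · [5]) = [e^(5t)].
  For a 2×2 Jordan block J_2(5): exp(t · J_2(5)) = e^(5t)·(I + t·N), where N is the 2×2 nilpotent shift.

After assembling e^{tJ} and conjugating by P, we get:

e^{tA} =
  [-6*t*exp(5*t) + exp(5*t), 9*t*exp(5*t), -12*t*exp(5*t)]
  [-4*t*exp(5*t), 6*t*exp(5*t) + exp(5*t), -8*t*exp(5*t)]
  [0, 0, exp(5*t)]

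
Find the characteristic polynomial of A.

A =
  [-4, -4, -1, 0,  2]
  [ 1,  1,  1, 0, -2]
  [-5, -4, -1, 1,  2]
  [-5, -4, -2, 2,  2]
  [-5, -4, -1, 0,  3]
x^5 - x^4 - 6*x^3 + 14*x^2 - 11*x + 3

Expanding det(x·I − A) (e.g. by cofactor expansion or by noting that A is similar to its Jordan form J, which has the same characteristic polynomial as A) gives
  χ_A(x) = x^5 - x^4 - 6*x^3 + 14*x^2 - 11*x + 3
which factors as (x - 1)^4*(x + 3). The eigenvalues (with algebraic multiplicities) are λ = -3 with multiplicity 1, λ = 1 with multiplicity 4.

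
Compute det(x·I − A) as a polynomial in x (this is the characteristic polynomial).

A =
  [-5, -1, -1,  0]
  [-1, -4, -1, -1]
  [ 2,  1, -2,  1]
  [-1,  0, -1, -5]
x^4 + 16*x^3 + 96*x^2 + 256*x + 256

Expanding det(x·I − A) (e.g. by cofactor expansion or by noting that A is similar to its Jordan form J, which has the same characteristic polynomial as A) gives
  χ_A(x) = x^4 + 16*x^3 + 96*x^2 + 256*x + 256
which factors as (x + 4)^4. The eigenvalues (with algebraic multiplicities) are λ = -4 with multiplicity 4.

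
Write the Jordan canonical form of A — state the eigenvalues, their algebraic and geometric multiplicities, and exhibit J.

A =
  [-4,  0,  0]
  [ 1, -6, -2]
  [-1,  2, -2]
J_2(-4) ⊕ J_1(-4)

The characteristic polynomial is
  det(x·I − A) = x^3 + 12*x^2 + 48*x + 64 = (x + 4)^3

Eigenvalues and multiplicities (the geometric multiplicity of λ is n − rank(A − λI), which equals the number of Jordan blocks for λ):
  λ = -4: algebraic multiplicity = 3, geometric multiplicity = 2

Determining the block sizes for each eigenvalue:
  λ = -4: 2 blocks summing to 3 forces exactly one block of size 2 and the rest size 1 → block sizes [2, 1]

Assembling the blocks gives a Jordan form
J =
  [-4,  1,  0]
  [ 0, -4,  0]
  [ 0,  0, -4]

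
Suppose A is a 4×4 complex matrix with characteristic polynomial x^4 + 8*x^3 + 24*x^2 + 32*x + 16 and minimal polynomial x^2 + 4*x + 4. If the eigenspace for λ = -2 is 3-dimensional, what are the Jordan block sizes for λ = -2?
Block sizes for λ = -2: [2, 1, 1]

Step 1 — from the characteristic polynomial, algebraic multiplicity of λ = -2 is 4. From dim ker(A − (-2)·I) = 3, there are exactly 3 Jordan blocks for λ = -2.
Step 2 — from the minimal polynomial, the factor (x + 2)^2 tells us the largest block for λ = -2 has size 2.
Step 3 — with total size 4, 3 blocks, and largest block 2, the block sizes (in nonincreasing order) are [2, 1, 1].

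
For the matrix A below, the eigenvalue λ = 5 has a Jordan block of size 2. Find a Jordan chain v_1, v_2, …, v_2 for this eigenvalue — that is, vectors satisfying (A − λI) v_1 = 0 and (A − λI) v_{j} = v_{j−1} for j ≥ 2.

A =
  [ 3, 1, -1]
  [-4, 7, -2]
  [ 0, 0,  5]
A Jordan chain for λ = 5 of length 2:
v_1 = (-2, -4, 0)ᵀ
v_2 = (1, 0, 0)ᵀ

Let N = A − (5)·I. We want v_2 with N^2 v_2 = 0 but N^1 v_2 ≠ 0; then v_{j-1} := N · v_j for j = 2, …, 2.

Pick v_2 = (1, 0, 0)ᵀ.
Then v_1 = N · v_2 = (-2, -4, 0)ᵀ.

Sanity check: (A − (5)·I) v_1 = (0, 0, 0)ᵀ = 0. ✓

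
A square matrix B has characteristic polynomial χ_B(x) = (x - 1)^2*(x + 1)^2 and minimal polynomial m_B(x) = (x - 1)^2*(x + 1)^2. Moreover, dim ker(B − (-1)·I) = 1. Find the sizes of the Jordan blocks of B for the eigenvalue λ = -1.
Block sizes for λ = -1: [2]

Step 1 — from the characteristic polynomial, algebraic multiplicity of λ = -1 is 2. From dim ker(B − (-1)·I) = 1, there are exactly 1 Jordan blocks for λ = -1.
Step 2 — from the minimal polynomial, the factor (x + 1)^2 tells us the largest block for λ = -1 has size 2.
Step 3 — with total size 2, 1 blocks, and largest block 2, the block sizes (in nonincreasing order) are [2].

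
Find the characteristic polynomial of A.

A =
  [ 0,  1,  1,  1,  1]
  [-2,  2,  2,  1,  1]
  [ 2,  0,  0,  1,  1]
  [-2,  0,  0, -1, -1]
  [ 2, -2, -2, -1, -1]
x^5

Expanding det(x·I − A) (e.g. by cofactor expansion or by noting that A is similar to its Jordan form J, which has the same characteristic polynomial as A) gives
  χ_A(x) = x^5
which factors as x^5. The eigenvalues (with algebraic multiplicities) are λ = 0 with multiplicity 5.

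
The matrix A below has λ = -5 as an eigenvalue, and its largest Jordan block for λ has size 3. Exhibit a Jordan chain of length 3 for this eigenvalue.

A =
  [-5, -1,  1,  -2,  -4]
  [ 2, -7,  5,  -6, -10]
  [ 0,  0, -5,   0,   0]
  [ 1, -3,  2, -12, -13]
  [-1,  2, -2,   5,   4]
A Jordan chain for λ = -5 of length 3:
v_1 = (-1, 0, 0, -2, 1)ᵀ
v_2 = (1, 5, 0, 2, -2)ᵀ
v_3 = (0, 0, 1, 0, 0)ᵀ

Let N = A − (-5)·I. We want v_3 with N^3 v_3 = 0 but N^2 v_3 ≠ 0; then v_{j-1} := N · v_j for j = 3, …, 2.

Pick v_3 = (0, 0, 1, 0, 0)ᵀ.
Then v_2 = N · v_3 = (1, 5, 0, 2, -2)ᵀ.
Then v_1 = N · v_2 = (-1, 0, 0, -2, 1)ᵀ.

Sanity check: (A − (-5)·I) v_1 = (0, 0, 0, 0, 0)ᵀ = 0. ✓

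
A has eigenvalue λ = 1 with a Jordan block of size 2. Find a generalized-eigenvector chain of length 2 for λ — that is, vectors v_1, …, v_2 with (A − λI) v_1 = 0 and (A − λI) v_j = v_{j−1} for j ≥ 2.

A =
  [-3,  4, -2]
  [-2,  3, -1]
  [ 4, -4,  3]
A Jordan chain for λ = 1 of length 2:
v_1 = (-4, -2, 4)ᵀ
v_2 = (1, 0, 0)ᵀ

Let N = A − (1)·I. We want v_2 with N^2 v_2 = 0 but N^1 v_2 ≠ 0; then v_{j-1} := N · v_j for j = 2, …, 2.

Pick v_2 = (1, 0, 0)ᵀ.
Then v_1 = N · v_2 = (-4, -2, 4)ᵀ.

Sanity check: (A − (1)·I) v_1 = (0, 0, 0)ᵀ = 0. ✓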